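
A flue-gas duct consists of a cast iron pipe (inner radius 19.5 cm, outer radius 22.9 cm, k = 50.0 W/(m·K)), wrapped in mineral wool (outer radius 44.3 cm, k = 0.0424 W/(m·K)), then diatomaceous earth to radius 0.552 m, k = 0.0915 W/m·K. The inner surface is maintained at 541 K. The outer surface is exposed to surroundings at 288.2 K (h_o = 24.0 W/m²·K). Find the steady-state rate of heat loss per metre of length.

Q' = 88.0 W/m

Series thermal resistances, inner to outer:
  R'_cast iron = ln(0.229/0.195)/(2πk) = 0.1607/(2π·50.0) = 5.116×10^-4 m·K/W
  R'_mineral wool = ln(0.443/0.229)/(2πk) = 0.6598/(2π·0.0424) = 2.477 m·K/W
  R'_diatomaceous earth = ln(0.552/0.443)/(2πk) = 0.2200/(2π·0.0915) = 0.3826 m·K/W
  R'_conv,out = 1/(2πr h) = 1/(2π·0.552·24.0) = 0.01201 m·K/W
ΣR = 5.116×10^-4 + 2.477 + 0.3826 + 0.01201 = 2.872 m·K/W
Q' = ΔT/ΣR = (541 K − 288.2 K)/2.872 = 88.0 W/m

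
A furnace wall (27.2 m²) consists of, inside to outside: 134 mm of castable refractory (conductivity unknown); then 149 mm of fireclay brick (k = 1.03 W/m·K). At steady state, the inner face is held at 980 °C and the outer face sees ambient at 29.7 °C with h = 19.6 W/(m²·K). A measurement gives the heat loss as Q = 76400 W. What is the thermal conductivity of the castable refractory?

k = 0.939 W/m·K

ΣR = ΔT/Q = |980 − 29.7|/76400 = 0.01244 K/W
Known resistances:
  R_fireclay brick = L/(kA) = 0.149/(1.03·27.2) = 0.005318 K/W
  R_conv,out = 1/(hA) = 1/(19.6·27.2) = 0.001876 K/W
R_castable refractory = ΣR − ΣR_known = 0.01244 − 0.007194 = 0.005246 K/W
L/(kA) = 0.005246 ⇒ k = 0.134/(0.005246·27.2) = 0.939 W/m·K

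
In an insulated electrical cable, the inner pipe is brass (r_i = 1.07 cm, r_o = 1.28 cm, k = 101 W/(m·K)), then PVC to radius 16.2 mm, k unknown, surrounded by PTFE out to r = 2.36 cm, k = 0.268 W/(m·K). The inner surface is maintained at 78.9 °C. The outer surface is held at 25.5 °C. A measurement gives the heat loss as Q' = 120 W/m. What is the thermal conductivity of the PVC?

k = 0.169 W/m·K

ΣR = ΔT/Q' = |78.9 − 25.5|/120 = 0.4450 m·K/W
Known resistances:
  R'_brass = ln(0.0128/0.0107)/(2πk) = 0.1792/(2π·101) = 2.824×10^-4 m·K/W
  R'_PTFE = ln(0.0236/0.0162)/(2πk) = 0.3762/(2π·0.268) = 0.2234 m·K/W
R_PVC = ΣR − ΣR_known = 0.4450 − 0.2237 = 0.2213 m·K/W
ln(r₂/r₁)/(2πk) = 0.2213 ⇒ k = 0.2356/(2π·0.2213) = 0.169 W/m·K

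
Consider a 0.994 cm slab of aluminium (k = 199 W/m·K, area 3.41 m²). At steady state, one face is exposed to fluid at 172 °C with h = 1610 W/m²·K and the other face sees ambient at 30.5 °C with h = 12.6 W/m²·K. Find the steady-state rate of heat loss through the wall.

Resistance network (inner→outer):
  R_conv,in = 1/(hA) = 1/(1610·3.41) = 1.821×10^-4 K/W
  R_aluminium = L/(kA) = 0.00994/(199·3.41) = 1.465×10^-5 K/W
  R_conv,out = 1/(hA) = 1/(12.6·3.41) = 0.02327 K/W
ΣR = 1.821×10^-4 + 1.465×10^-5 + 0.02327 = 0.02347 K/W
Q = ΔT/ΣR = (172 °C − 30.5 °C)/0.02347 = 6030 W

Q = 6.03 kW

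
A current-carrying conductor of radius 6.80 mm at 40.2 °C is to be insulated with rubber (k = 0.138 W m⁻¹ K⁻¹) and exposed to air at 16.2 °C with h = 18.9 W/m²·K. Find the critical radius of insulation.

r_cr = 0.730 cm

For a cylinder, r_cr = k_ins/h = 0.138/18.9 = 0.00730 m = 0.730 cm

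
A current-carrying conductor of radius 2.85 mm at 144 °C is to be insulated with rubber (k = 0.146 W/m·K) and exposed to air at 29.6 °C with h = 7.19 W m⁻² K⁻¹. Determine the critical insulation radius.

r_cr = 2.03 cm

For a cylinder, r_cr = k_ins/h = 0.146/7.19 = 0.0203 m = 2.03 cm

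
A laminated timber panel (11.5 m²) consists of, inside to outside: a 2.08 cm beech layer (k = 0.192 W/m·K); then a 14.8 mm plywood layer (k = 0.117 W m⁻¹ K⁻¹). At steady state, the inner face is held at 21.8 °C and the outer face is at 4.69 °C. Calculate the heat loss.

Q = 838 W

Resistance network (inner→outer):
  R_beech = L/(kA) = 0.0208/(0.192·11.5) = 0.009420 K/W
  R_plywood = L/(kA) = 0.0148/(0.117·11.5) = 0.01100 K/W
ΣR = 0.009420 + 0.01100 = 0.02042 K/W
Q = ΔT/ΣR = (21.8 °C − 4.69 °C)/0.02042 = 838 W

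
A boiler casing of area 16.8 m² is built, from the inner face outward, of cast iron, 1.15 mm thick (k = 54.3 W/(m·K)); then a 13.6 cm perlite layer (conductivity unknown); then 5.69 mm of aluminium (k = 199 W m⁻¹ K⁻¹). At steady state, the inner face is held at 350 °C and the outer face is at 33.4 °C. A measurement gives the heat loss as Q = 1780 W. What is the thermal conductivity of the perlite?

k = 0.0455 W/m·K

ΣR = ΔT/Q = |350 − 33.4|/1780 = 0.1779 K/W
Known resistances:
  R_cast iron = L/(kA) = 0.00115/(54.3·16.8) = 1.261×10^-6 K/W
  R_aluminium = L/(kA) = 0.00569/(199·16.8) = 1.702×10^-6 K/W
R_perlite = ΣR − ΣR_known = 0.1779 − 2.963×10^-6 = 0.1779 K/W
L/(kA) = 0.1779 ⇒ k = 0.136/(0.1779·16.8) = 0.0455 W/m·K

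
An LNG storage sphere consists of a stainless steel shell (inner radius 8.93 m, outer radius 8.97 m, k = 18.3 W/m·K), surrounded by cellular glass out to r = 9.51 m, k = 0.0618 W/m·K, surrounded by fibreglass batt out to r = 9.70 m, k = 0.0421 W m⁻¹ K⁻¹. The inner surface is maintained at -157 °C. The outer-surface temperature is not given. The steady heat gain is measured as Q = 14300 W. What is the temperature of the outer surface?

Sum the resistances:
  R_stainless steel = (1/8.93 − 1/8.97)/(4πk) = 4.994×10^-4/(4π·18.3) = 2.171×10^-6 K/W
  R_cellular glass = (1/8.97 − 1/9.51)/(4πk) = 0.006330/(4π·0.0618) = 0.008151 K/W
  R_fibreglass batt = (1/9.51 − 1/9.70)/(4πk) = 0.002060/(4π·0.0421) = 0.003893 K/W
ΣR = 0.01205 K/W
ΔT = Q·ΣR = 14300 × 0.01205 = 172.3 K
Heat flows inward, so T_out = T_in + ΔT = -157 + 172.3 = 15.3 °C

T_out = 15.3 °C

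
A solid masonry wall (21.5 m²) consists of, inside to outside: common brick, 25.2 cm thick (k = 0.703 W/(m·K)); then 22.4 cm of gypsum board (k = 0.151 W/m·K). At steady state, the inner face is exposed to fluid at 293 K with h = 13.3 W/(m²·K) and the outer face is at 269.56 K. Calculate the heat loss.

Treat each layer as a resistance in series:
  R_conv,in = 1/(hA) = 1/(13.3·21.5) = 0.003497 K/W
  R_common brick = L/(kA) = 0.252/(0.703·21.5) = 0.01667 K/W
  R_gypsum board = L/(kA) = 0.224/(0.151·21.5) = 0.06900 K/W
ΣR = 0.003497 + 0.01667 + 0.06900 = 0.08917 K/W
Q = ΔT/ΣR = (293 K − 269.56 K)/0.08917 = 263 W

Q = 263 W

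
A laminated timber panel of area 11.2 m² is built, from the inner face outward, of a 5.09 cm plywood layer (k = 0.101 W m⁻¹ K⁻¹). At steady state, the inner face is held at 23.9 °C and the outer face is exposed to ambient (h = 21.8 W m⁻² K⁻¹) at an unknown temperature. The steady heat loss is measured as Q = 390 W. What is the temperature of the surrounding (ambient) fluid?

T_out = 4.75 °C

Series resistances:
  R_plywood = L/(kA) = 0.0509/(0.101·11.2) = 0.04500 K/W
  R_conv,out = 1/(hA) = 1/(21.8·11.2) = 0.004096 K/W
ΣR = 0.04909 K/W
ΔT = Q·ΣR = 390 × 0.04909 = 19.15 K
Heat flows outward, so T_out = T_in − ΔT = 23.9 − 19.15 = 4.75 °C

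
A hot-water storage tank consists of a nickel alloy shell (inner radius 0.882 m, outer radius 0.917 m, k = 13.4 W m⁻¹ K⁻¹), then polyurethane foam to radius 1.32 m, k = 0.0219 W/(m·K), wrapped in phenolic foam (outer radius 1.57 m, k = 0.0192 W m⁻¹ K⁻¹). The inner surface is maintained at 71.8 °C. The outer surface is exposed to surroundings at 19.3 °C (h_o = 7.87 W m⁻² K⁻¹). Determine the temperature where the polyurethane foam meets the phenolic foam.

Resistance network (inner→outer):
  R_nickel alloy = (1/0.882 − 1/0.917)/(4πk) = 0.04327/(4π·13.4) = 2.570×10^-4 K/W
  R_polyurethane foam = (1/0.917 − 1/1.32)/(4πk) = 0.3329/(4π·0.0219) = 1.210 K/W
  R_phenolic foam = (1/1.32 − 1/1.57)/(4πk) = 0.1206/(4π·0.0192) = 0.5000 K/W
  R_conv,out = 1/(4πr²h) = 1/(4π·1.57²·7.87) = 0.004102 K/W
ΣR = 2.570×10^-4 + 1.210 + 0.5000 + 0.004102 = 1.714 K/W
Q = ΔT/ΣR = (71.8 °C − 19.3 °C)/1.714 = 30.63 W
From the inner boundary to the polyurethane foam/phenolic foam interface, ΣR_partial = 1.210 K/W.
T_interface = T_in − Q·ΣR_partial = 71.8 °C − (30.63)(1.210) = 34.7 °C

T = 34.7 °C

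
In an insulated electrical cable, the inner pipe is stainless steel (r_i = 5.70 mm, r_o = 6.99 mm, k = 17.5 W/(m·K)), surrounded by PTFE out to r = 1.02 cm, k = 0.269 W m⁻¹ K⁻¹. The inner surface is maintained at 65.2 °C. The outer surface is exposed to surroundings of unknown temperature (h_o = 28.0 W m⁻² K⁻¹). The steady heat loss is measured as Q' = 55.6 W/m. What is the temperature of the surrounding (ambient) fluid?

T_out = 21.7 °C

Series resistances:
  R'_stainless steel = ln(0.00699/0.00570)/(2πk) = 0.2040/(2π·17.5) = 0.001855 m·K/W
  R'_PTFE = ln(0.0102/0.00699)/(2πk) = 0.3779/(2π·0.269) = 0.2236 m·K/W
  R'_conv,out = 1/(2πr h) = 1/(2π·0.0102·28.0) = 0.5573 m·K/W
ΣR = 0.7827 m·K/W
ΔT = Q'·ΣR = 55.6 × 0.7827 = 43.52 K
Heat flows outward, so T_out = T_in − ΔT = 65.2 − 43.52 = 21.7 °C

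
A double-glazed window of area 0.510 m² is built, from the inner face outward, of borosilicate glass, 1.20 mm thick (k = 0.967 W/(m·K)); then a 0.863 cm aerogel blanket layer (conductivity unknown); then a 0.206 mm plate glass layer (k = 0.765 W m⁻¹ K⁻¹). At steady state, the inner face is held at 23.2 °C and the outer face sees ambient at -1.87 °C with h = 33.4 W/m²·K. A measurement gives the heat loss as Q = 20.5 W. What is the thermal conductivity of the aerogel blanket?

k = 0.0146 W/m·K

ΣR = ΔT/Q = |23.2 − -1.87|/20.5 = 1.223 K/W
Known resistances:
  R_borosilicate glass = L/(kA) = 0.00120/(0.967·0.510) = 0.002433 K/W
  R_plate glass = L/(kA) = 2.06×10^-4/(0.765·0.510) = 5.280×10^-4 K/W
  R_conv,out = 1/(hA) = 1/(33.4·0.510) = 0.05871 K/W
R_aerogel blanket = ΣR − ΣR_known = 1.223 − 0.06167 = 1.161 K/W
L/(kA) = 1.161 ⇒ k = 0.00863/(1.161·0.510) = 0.0146 W/m·K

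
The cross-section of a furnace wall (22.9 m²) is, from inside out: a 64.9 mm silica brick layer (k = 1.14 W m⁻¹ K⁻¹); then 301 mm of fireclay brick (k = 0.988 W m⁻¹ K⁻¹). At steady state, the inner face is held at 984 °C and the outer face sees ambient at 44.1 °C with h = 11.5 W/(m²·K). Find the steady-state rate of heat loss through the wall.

Q = 48.0 kW

Series thermal resistances, inner to outer:
  R_silica brick = L/(kA) = 0.0649/(1.14·22.9) = 0.002486 K/W
  R_fireclay brick = L/(kA) = 0.301/(0.988·22.9) = 0.01330 K/W
  R_conv,out = 1/(hA) = 1/(11.5·22.9) = 0.003797 K/W
ΣR = 0.002486 + 0.01330 + 0.003797 = 0.01958 K/W
Q = ΔT/ΣR = (984 °C − 44.1 °C)/0.01958 = 48000 W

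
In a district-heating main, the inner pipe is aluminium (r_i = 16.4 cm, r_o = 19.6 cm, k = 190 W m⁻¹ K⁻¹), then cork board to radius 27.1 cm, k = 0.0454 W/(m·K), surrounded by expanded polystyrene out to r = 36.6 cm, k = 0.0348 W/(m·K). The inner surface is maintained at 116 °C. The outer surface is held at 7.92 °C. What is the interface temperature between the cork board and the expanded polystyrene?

Series thermal resistances, inner to outer:
  R'_aluminium = ln(0.196/0.164)/(2πk) = 0.1782/(2π·190) = 1.493×10^-4 m·K/W
  R'_cork board = ln(0.271/0.196)/(2πk) = 0.3240/(2π·0.0454) = 1.136 m·K/W
  R'_expanded polystyrene = ln(0.366/0.271)/(2πk) = 0.3005/(2π·0.0348) = 1.374 m·K/W
ΣR = 1.493×10^-4 + 1.136 + 1.374 = 2.510 m·K/W
Q' = ΔT/ΣR = (116 °C − 7.92 °C)/2.510 = 43.06 W/m
From the inner boundary to the cork board/expanded polystyrene interface, ΣR_partial = 1.136 m·K/W.
T_interface = T_in − Q'·ΣR_partial = 116 °C − (43.06)(1.136) = 67.1 °C

T = 67.1 °C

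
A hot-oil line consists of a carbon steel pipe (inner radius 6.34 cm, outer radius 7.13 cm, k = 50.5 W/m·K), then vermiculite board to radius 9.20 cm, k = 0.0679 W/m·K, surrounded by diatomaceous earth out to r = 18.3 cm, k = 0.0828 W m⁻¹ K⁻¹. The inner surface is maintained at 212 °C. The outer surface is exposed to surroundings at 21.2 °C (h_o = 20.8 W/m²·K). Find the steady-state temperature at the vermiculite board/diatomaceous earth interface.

Treat each layer as a resistance in series:
  R'_carbon steel = ln(0.0713/0.0634)/(2πk) = 0.1174/(2π·50.5) = 3.701×10^-4 m·K/W
  R'_vermiculite board = ln(0.0920/0.0713)/(2πk) = 0.2549/(2π·0.0679) = 0.5975 m·K/W
  R'_diatomaceous earth = ln(0.183/0.0920)/(2πk) = 0.6877/(2π·0.0828) = 1.322 m·K/W
  R'_conv,out = 1/(2πr h) = 1/(2π·0.183·20.8) = 0.04181 m·K/W
ΣR = 3.701×10^-4 + 0.5975 + 1.322 + 0.04181 = 1.962 m·K/W
Q' = ΔT/ΣR = (212 °C − 21.2 °C)/1.962 = 97.25 W/m
From the inner boundary to the vermiculite board/diatomaceous earth interface, ΣR_partial = 0.5979 m·K/W.
T_interface = T_in − Q'·ΣR_partial = 212 °C − (97.25)(0.5979) = 154 °C

T = 154 °C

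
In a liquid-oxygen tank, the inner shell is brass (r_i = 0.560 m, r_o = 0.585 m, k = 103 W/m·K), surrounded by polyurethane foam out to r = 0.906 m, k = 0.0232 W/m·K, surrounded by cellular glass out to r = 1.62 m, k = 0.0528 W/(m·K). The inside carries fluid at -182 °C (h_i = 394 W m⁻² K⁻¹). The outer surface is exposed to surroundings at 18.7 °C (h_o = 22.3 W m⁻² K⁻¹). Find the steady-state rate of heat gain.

Series thermal resistances, inner to outer:
  R_conv,in = 1/(4πr²h) = 1/(4π·0.560²·394) = 6.440×10^-4 K/W
  R_brass = (1/0.560 − 1/0.585)/(4πk) = 0.07631/(4π·103) = 5.896×10^-5 K/W
  R_polyurethane foam = (1/0.585 − 1/0.906)/(4πk) = 0.6056/(4π·0.0232) = 2.077 K/W
  R_cellular glass = (1/0.906 − 1/1.62)/(4πk) = 0.4865/(4π·0.0528) = 0.7332 K/W
  R_conv,out = 1/(4πr²h) = 1/(4π·1.62²·22.3) = 0.001360 K/W
ΣR = 6.440×10^-4 + 5.896×10^-5 + 2.077 + 0.7332 + 0.001360 = 2.812 K/W
Q = ΔT/ΣR = (-182 °C − 18.7 °C)/2.812 = -71.4 W
(Negative Q ⇒ heat flows inward; heat gain = 71.4 W.)

Q = 71.4 W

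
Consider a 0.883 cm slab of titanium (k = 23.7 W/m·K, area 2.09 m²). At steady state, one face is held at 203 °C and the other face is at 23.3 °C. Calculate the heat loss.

Q = 1010 kW

Q = kA·ΔT/L = 23.7 × 2.09 × |203 °C − 23.3 °C| / 0.00883 = 1.01×10^6 W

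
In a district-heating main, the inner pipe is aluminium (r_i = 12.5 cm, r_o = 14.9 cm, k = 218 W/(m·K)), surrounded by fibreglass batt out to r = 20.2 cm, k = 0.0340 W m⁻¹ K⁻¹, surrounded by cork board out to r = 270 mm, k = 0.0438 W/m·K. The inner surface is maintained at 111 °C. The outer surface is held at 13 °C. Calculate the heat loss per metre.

Resistance network (inner→outer):
  R'_aluminium = ln(0.149/0.125)/(2πk) = 0.1756/(2π·218) = 1.282×10^-4 m·K/W
  R'_fibreglass batt = ln(0.202/0.149)/(2πk) = 0.3043/(2π·0.0340) = 1.425 m·K/W
  R'_cork board = ln(0.270/0.202)/(2πk) = 0.2902/(2π·0.0438) = 1.054 m·K/W
ΣR = 1.282×10^-4 + 1.425 + 1.054 = 2.479 m·K/W
Q' = ΔT/ΣR = (111 °C − 13 °C)/2.479 = 39.5 W/m

Q' = 39.5 W/m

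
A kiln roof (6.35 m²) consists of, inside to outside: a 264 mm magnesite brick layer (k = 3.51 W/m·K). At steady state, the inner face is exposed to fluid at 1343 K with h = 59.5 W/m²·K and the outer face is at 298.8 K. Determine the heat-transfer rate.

Series thermal resistances, inner to outer:
  R_conv,in = 1/(hA) = 1/(59.5·6.35) = 0.002647 K/W
  R_magnesite brick = L/(kA) = 0.264/(3.51·6.35) = 0.01184 K/W
ΣR = 0.002647 + 0.01184 = 0.01449 K/W
Q = ΔT/ΣR = (1343 K − 298.8 K)/0.01449 = 72100 W

Q = 72100 W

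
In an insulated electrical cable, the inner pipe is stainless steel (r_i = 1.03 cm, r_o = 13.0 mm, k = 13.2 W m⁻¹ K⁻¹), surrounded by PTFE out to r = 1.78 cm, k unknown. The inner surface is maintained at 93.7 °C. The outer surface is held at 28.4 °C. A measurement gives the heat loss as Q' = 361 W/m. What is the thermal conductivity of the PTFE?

k = 0.281 W/m·K

ΣR = ΔT/Q' = |93.7 − 28.4|/361 = 0.1809 m·K/W
Known resistances:
  R'_stainless steel = ln(0.0130/0.0103)/(2πk) = 0.2328/(2π·13.2) = 0.002807 m·K/W
R_PTFE = ΣR − ΣR_known = 0.1809 − 0.002807 = 0.1781 m·K/W
ln(r₂/r₁)/(2πk) = 0.1781 ⇒ k = 0.3142/(2π·0.1781) = 0.281 W/m·K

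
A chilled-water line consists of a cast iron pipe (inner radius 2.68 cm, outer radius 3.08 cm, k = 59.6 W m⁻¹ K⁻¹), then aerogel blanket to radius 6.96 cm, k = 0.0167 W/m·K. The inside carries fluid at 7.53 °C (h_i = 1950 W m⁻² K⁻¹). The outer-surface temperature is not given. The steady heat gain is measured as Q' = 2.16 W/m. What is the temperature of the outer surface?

T_out = 24.3 °C

Sum the resistances:
  R'_conv,in = 1/(2πr h) = 1/(2π·0.0268·1950) = 0.003045 m·K/W
  R'_cast iron = ln(0.0308/0.0268)/(2πk) = 0.1391/(2π·59.6) = 3.715×10^-4 m·K/W
  R'_aerogel blanket = ln(0.0696/0.0308)/(2πk) = 0.8152/(2π·0.0167) = 7.770 m·K/W
ΣR = 7.773 m·K/W
ΔT = Q'·ΣR = 2.16 × 7.773 = 16.79 K
Heat flows inward, so T_out = T_in + ΔT = 7.53 + 16.79 = 24.3 °C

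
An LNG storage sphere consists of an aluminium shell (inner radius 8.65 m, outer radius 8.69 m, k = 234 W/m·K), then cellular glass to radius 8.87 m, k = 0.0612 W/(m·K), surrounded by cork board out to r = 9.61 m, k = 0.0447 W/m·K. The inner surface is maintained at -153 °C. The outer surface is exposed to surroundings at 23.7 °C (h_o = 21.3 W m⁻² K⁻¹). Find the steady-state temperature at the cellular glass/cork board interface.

T = -124 °C

Treat each layer as a resistance in series:
  R_aluminium = (1/8.65 − 1/8.69)/(4πk) = 5.321×10^-4/(4π·234) = 1.810×10^-7 K/W
  R_cellular glass = (1/8.69 − 1/8.87)/(4πk) = 0.002335/(4π·0.0612) = 0.003036 K/W
  R_cork board = (1/8.87 − 1/9.61)/(4πk) = 0.008681/(4π·0.0447) = 0.01545 K/W
  R_conv,out = 1/(4πr²h) = 1/(4π·9.61²·21.3) = 4.045×10^-5 K/W
ΣR = 1.810×10^-7 + 0.003036 + 0.01545 + 4.045×10^-5 = 0.01853 K/W
Q = ΔT/ΣR = (-153 °C − 23.7 °C)/0.01853 = -9536 W
From the inner boundary to the cellular glass/cork board interface, ΣR_partial = 0.003036 K/W.
T_interface = T_in − Q·ΣR_partial = -153 °C − (-9536)(0.003036) = -124 °C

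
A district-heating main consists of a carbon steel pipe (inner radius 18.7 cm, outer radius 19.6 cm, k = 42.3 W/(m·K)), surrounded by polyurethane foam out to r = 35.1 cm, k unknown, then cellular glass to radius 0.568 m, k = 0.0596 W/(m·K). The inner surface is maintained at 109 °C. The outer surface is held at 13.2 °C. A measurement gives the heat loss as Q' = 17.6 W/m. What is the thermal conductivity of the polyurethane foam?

ΣR = ΔT/Q' = |109 − 13.2|/17.6 = 5.443 m·K/W
Known resistances:
  R'_carbon steel = ln(0.196/0.187)/(2πk) = 0.04701/(2π·42.3) = 1.769×10^-4 m·K/W
  R'_cellular glass = ln(0.568/0.351)/(2πk) = 0.4813/(2π·0.0596) = 1.285 m·K/W
R_polyurethane foam = ΣR − ΣR_known = 5.443 − 1.285 = 4.158 m·K/W
ln(r₂/r₁)/(2πk) = 4.158 ⇒ k = 0.5827/(2π·4.158) = 0.0223 W/m·K

k = 0.0223 W/m·K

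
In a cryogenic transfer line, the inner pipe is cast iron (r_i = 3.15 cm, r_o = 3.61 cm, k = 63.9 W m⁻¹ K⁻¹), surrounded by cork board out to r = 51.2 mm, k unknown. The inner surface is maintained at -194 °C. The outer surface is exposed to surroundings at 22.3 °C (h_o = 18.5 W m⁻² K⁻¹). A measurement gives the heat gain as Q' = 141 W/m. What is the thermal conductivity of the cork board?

ΣR = ΔT/Q' = |-194 − 22.3|/141 = 1.534 m·K/W
Known resistances:
  R'_cast iron = ln(0.0361/0.0315)/(2πk) = 0.1363/(2π·63.9) = 3.395×10^-4 m·K/W
  R'_conv,out = 1/(2πr h) = 1/(2π·0.0512·18.5) = 0.1680 m·K/W
R_cork board = ΣR − ΣR_known = 1.534 − 0.1683 = 1.366 m·K/W
ln(r₂/r₁)/(2πk) = 1.366 ⇒ k = 0.3494/(2π·1.366) = 0.0407 W/m·K

k = 0.0407 W/m·K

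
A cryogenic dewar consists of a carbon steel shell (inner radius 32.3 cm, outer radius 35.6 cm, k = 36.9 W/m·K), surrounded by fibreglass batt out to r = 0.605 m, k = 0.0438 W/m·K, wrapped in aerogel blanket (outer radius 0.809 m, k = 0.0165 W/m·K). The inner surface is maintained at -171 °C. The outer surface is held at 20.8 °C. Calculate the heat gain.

Q = 46.7 W

Series thermal resistances, inner to outer:
  R_carbon steel = (1/0.323 − 1/0.356)/(4πk) = 0.2870/(4π·36.9) = 6.189×10^-4 K/W
  R_fibreglass batt = (1/0.356 − 1/0.605)/(4πk) = 1.156/(4π·0.0438) = 2.100 K/W
  R_aerogel blanket = (1/0.605 − 1/0.809)/(4πk) = 0.4168/(4π·0.0165) = 2.010 K/W
ΣR = 6.189×10^-4 + 2.100 + 2.010 = 4.111 K/W
Q = ΔT/ΣR = (-171 °C − 20.8 °C)/4.111 = -46.7 W
(Negative Q ⇒ heat flows inward; heat gain = 46.7 W.)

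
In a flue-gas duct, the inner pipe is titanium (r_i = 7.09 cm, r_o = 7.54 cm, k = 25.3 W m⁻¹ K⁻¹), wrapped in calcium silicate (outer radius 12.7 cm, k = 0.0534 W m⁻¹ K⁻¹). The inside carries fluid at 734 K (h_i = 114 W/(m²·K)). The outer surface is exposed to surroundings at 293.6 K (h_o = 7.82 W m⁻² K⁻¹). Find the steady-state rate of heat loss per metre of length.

Q' = 254 W/m

Resistance network (inner→outer):
  R'_conv,in = 1/(2πr h) = 1/(2π·0.0709·114) = 0.01969 m·K/W
  R'_titanium = ln(0.0754/0.0709)/(2πk) = 0.06154/(2π·25.3) = 3.871×10^-4 m·K/W
  R'_calcium silicate = ln(0.127/0.0754)/(2πk) = 0.5214/(2π·0.0534) = 1.554 m·K/W
  R'_conv,out = 1/(2πr h) = 1/(2π·0.127·7.82) = 0.1603 m·K/W
ΣR = 0.01969 + 3.871×10^-4 + 1.554 + 0.1603 = 1.734 m·K/W
Q' = ΔT/ΣR = (734 K − 293.6 K)/1.734 = 254 W/m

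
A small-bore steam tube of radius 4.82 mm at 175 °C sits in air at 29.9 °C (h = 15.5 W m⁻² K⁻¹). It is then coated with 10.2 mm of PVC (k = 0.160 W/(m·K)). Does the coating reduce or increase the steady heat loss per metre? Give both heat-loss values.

increases: 68.1 → 80.0 W/m

Critical radius for a cylinder: r_cr = k/h = 0.0103 m = 1.03 cm.
Outer radius after coating: r₂ = 0.00482 + 0.0102 = 0.01502 m.
r₁ < r_cr < r₂: heat loss rises to a maximum at r_cr then falls. Whether the coating helps depends on whether Q(r₂) has dropped back below Q(r₁).
Bare: R = 1/(2πr₁h) = 2.130 m·K/W; Q = 145.1/2.130 = 68.1 W/m.
Coated: R = R_cond + R_conv = 1.814 m·K/W; Q = 145.1/1.814 = 80.0 W/m.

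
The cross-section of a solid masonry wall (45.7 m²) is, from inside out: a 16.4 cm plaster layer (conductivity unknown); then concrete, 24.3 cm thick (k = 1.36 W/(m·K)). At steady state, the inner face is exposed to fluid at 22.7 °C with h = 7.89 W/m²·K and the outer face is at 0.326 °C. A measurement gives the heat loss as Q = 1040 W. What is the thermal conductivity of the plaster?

k = 0.242 W/m·K

ΣR = ΔT/Q = |22.7 − 0.326|/1040 = 0.02151 K/W
Known resistances:
  R_conv,in = 1/(hA) = 1/(7.89·45.7) = 0.002773 K/W
  R_concrete = L/(kA) = 0.243/(1.36·45.7) = 0.003910 K/W
R_plaster = ΣR − ΣR_known = 0.02151 − 0.006683 = 0.01483 K/W
L/(kA) = 0.01483 ⇒ k = 0.164/(0.01483·45.7) = 0.242 W/m·K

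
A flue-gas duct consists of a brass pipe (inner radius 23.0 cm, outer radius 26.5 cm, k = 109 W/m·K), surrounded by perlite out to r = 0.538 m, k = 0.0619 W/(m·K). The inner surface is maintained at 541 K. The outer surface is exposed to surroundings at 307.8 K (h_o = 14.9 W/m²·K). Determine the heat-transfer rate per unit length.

Treat each layer as a resistance in series:
  R'_brass = ln(0.265/0.230)/(2πk) = 0.1417/(2π·109) = 2.068×10^-4 m·K/W
  R'_perlite = ln(0.538/0.265)/(2πk) = 0.7081/(2π·0.0619) = 1.821 m·K/W
  R'_conv,out = 1/(2πr h) = 1/(2π·0.538·14.9) = 0.01985 m·K/W
ΣR = 2.068×10^-4 + 1.821 + 0.01985 = 1.841 m·K/W
Q' = ΔT/ΣR = (541 K − 307.8 K)/1.841 = 127 W/m

Q' = 127 W/m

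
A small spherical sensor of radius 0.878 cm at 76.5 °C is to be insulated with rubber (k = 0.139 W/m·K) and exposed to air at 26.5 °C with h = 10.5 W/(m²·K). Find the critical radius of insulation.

r_cr = 2.65 cm

For a sphere, r_cr = 2k_ins/h = 2·0.139/10.5 = 0.0265 m = 2.65 cm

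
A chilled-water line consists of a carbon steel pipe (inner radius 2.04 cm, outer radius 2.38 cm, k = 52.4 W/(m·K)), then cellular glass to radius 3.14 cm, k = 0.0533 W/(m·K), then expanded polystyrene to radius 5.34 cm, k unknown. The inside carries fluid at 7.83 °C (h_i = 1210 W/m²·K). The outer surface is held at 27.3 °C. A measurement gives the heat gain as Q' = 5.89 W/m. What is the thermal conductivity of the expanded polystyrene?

ΣR = ΔT/Q' = |7.83 − 27.3|/5.89 = 3.306 m·K/W
Known resistances:
  R'_conv,in = 1/(2πr h) = 1/(2π·0.0204·1210) = 0.006448 m·K/W
  R'_carbon steel = ln(0.0238/0.0204)/(2πk) = 0.1542/(2π·52.4) = 4.682×10^-4 m·K/W
  R'_cellular glass = ln(0.0314/0.0238)/(2πk) = 0.2771/(2π·0.0533) = 0.8275 m·K/W
R_expanded polystyrene = ΣR − ΣR_known = 3.306 − 0.8344 = 2.472 m·K/W
ln(r₂/r₁)/(2πk) = 2.472 ⇒ k = 0.5310/(2π·2.472) = 0.0342 W/m·K

k = 0.0342 W/m·K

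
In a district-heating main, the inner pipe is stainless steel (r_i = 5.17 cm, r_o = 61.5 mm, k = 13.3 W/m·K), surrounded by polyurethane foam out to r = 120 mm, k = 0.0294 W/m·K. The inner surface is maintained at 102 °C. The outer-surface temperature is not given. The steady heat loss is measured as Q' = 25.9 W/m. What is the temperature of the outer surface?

T_out = 8.22 °C

Sum the resistances:
  R'_stainless steel = ln(0.0615/0.0517)/(2πk) = 0.1736/(2π·13.3) = 0.002077 m·K/W
  R'_polyurethane foam = ln(0.120/0.0615)/(2πk) = 0.6685/(2π·0.0294) = 3.619 m·K/W
ΣR = 3.621 m·K/W
ΔT = Q'·ΣR = 25.9 × 3.621 = 93.78 K
Heat flows outward, so T_out = T_in − ΔT = 102 − 93.78 = 8.22 °C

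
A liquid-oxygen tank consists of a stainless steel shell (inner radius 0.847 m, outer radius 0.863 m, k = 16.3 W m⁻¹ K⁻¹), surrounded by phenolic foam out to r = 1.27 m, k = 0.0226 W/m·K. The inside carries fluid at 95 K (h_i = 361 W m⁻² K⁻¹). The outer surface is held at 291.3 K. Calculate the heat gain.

Resistance network (inner→outer):
  R_conv,in = 1/(4πr²h) = 1/(4π·0.847²·361) = 3.073×10^-4 K/W
  R_stainless steel = (1/0.847 − 1/0.863)/(4πk) = 0.02189/(4π·16.3) = 1.069×10^-4 K/W
  R_phenolic foam = (1/0.863 − 1/1.27)/(4πk) = 0.3713/(4π·0.0226) = 1.308 K/W
ΣR = 3.073×10^-4 + 1.069×10^-4 + 1.308 = 1.308 K/W
Q = ΔT/ΣR = (95 K − 291.3 K)/1.308 = -150 W
(Negative Q ⇒ heat flows inward; heat gain = 150 W.)

Q = 150 W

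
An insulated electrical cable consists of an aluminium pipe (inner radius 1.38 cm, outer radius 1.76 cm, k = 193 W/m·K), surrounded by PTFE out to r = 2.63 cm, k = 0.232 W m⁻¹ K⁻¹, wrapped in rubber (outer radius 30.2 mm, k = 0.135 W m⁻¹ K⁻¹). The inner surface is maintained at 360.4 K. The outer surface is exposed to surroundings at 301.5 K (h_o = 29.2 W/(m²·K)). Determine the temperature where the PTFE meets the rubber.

Resistance network (inner→outer):
  R'_aluminium = ln(0.0176/0.0138)/(2πk) = 0.2432/(2π·193) = 2.006×10^-4 m·K/W
  R'_PTFE = ln(0.0263/0.0176)/(2πk) = 0.4017/(2π·0.232) = 0.2756 m·K/W
  R'_rubber = ln(0.0302/0.0263)/(2πk) = 0.1383/(2π·0.135) = 0.1630 m·K/W
  R'_conv,out = 1/(2πr h) = 1/(2π·0.0302·29.2) = 0.1805 m·K/W
ΣR = 2.006×10^-4 + 0.2756 + 0.1630 + 0.1805 = 0.6193 m·K/W
Q' = ΔT/ΣR = (360.4 K − 301.5 K)/0.6193 = 95.11 W/m
From the inner boundary to the PTFE/rubber interface, ΣR_partial = 0.2758 m·K/W.
T_interface = T_in − Q'·ΣR_partial = 360.4 K − (95.11)(0.2758) = 334.2 K

T = 334.2 K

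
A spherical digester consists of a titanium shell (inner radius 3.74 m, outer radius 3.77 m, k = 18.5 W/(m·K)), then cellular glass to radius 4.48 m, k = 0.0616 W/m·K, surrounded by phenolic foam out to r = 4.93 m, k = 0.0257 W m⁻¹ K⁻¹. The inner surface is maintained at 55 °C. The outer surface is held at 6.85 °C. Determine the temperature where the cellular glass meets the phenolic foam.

Series thermal resistances, inner to outer:
  R_titanium = (1/3.74 − 1/3.77)/(4πk) = 0.002128/(4π·18.5) = 9.152×10^-6 K/W
  R_cellular glass = (1/3.77 − 1/4.48)/(4πk) = 0.04204/(4π·0.0616) = 0.05431 K/W
  R_phenolic foam = (1/4.48 − 1/4.93)/(4πk) = 0.02037/(4π·0.0257) = 0.06309 K/W
ΣR = 9.152×10^-6 + 0.05431 + 0.06309 = 0.1174 K/W
Q = ΔT/ΣR = (55 °C − 6.85 °C)/0.1174 = 410.1 W
From the inner boundary to the cellular glass/phenolic foam interface, ΣR_partial = 0.05432 K/W.
T_interface = T_in − Q·ΣR_partial = 55 °C − (410.1)(0.05432) = 32.7 °C

T = 32.7 °C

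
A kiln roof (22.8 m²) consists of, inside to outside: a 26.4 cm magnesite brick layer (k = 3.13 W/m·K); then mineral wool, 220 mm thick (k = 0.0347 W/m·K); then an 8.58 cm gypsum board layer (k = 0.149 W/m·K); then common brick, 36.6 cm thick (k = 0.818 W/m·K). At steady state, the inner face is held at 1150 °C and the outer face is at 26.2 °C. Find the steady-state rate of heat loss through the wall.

Q = 3.44 kW

Treat each layer as a resistance in series:
  R_magnesite brick = L/(kA) = 0.264/(3.13·22.8) = 0.003699 K/W
  R_mineral wool = L/(kA) = 0.220/(0.0347·22.8) = 0.2781 K/W
  R_gypsum board = L/(kA) = 0.0858/(0.149·22.8) = 0.02526 K/W
  R_common brick = L/(kA) = 0.366/(0.818·22.8) = 0.01962 K/W
ΣR = 0.003699 + 0.2781 + 0.02526 + 0.01962 = 0.3267 K/W
Q = ΔT/ΣR = (1150 °C − 26.2 °C)/0.3267 = 3440 W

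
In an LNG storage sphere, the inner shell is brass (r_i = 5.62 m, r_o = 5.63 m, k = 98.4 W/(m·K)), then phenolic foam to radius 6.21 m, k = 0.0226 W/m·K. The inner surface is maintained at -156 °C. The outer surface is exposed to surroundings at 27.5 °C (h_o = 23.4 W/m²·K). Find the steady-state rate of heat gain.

Series thermal resistances, inner to outer:
  R_brass = (1/5.62 − 1/5.63)/(4πk) = 3.160×10^-4/(4π·98.4) = 2.556×10^-7 K/W
  R_phenolic foam = (1/5.63 − 1/6.21)/(4πk) = 0.01659/(4π·0.0226) = 0.05841 K/W
  R_conv,out = 1/(4πr²h) = 1/(4π·6.21²·23.4) = 8.818×10^-5 K/W
ΣR = 2.556×10^-7 + 0.05841 + 8.818×10^-5 = 0.05850 K/W
Q = ΔT/ΣR = (-156 °C − 27.5 °C)/0.05850 = -3140 W
(Negative Q ⇒ heat flows inward; heat gain = 3140 W.)

Q = 3140 W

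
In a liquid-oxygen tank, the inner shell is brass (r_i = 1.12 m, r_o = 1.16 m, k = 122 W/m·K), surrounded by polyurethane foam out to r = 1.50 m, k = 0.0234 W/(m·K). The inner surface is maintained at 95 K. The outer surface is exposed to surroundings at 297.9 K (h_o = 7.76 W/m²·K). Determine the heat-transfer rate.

Q = 303 W

Series thermal resistances, inner to outer:
  R_brass = (1/1.12 − 1/1.16)/(4πk) = 0.03079/(4π·122) = 2.008×10^-5 K/W
  R_polyurethane foam = (1/1.16 − 1/1.50)/(4πk) = 0.1954/(4π·0.0234) = 0.6645 K/W
  R_conv,out = 1/(4πr²h) = 1/(4π·1.50²·7.76) = 0.004558 K/W
ΣR = 2.008×10^-5 + 0.6645 + 0.004558 = 0.6691 K/W
Q = ΔT/ΣR = (95 K − 297.9 K)/0.6691 = -303 W
(Negative Q ⇒ heat flows inward; heat gain = 303 W.)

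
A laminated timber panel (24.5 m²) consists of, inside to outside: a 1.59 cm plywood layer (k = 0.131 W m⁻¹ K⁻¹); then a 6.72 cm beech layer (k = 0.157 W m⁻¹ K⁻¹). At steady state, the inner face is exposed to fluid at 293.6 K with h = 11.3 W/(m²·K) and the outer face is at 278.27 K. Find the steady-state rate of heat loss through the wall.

Q = 589 W

Resistance network (inner→outer):
  R_conv,in = 1/(hA) = 1/(11.3·24.5) = 0.003612 K/W
  R_plywood = L/(kA) = 0.0159/(0.131·24.5) = 0.004954 K/W
  R_beech = L/(kA) = 0.0672/(0.157·24.5) = 0.01747 K/W
ΣR = 0.003612 + 0.004954 + 0.01747 = 0.02604 K/W
Q = ΔT/ΣR = (293.6 K − 278.27 K)/0.02604 = 589 W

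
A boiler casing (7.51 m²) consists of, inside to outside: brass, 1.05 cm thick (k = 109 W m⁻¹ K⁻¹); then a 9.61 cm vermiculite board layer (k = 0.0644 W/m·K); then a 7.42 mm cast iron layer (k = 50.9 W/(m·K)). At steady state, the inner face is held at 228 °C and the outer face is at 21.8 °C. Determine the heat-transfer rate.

Q = 1040 W

Treat each layer as a resistance in series:
  R_brass = L/(kA) = 0.0105/(109·7.51) = 1.283×10^-5 K/W
  R_vermiculite board = L/(kA) = 0.0961/(0.0644·7.51) = 0.1987 K/W
  R_cast iron = L/(kA) = 0.00742/(50.9·7.51) = 1.941×10^-5 K/W
ΣR = 1.283×10^-5 + 0.1987 + 1.941×10^-5 = 0.1987 K/W
Q = ΔT/ΣR = (228 °C − 21.8 °C)/0.1987 = 1040 W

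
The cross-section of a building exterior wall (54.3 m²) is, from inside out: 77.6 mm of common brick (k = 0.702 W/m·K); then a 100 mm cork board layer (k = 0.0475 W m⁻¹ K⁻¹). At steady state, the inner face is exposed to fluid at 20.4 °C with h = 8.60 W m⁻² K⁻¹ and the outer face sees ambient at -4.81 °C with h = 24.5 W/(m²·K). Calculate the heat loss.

Series thermal resistances, inner to outer:
  R_conv,in = 1/(hA) = 1/(8.60·54.3) = 0.002141 K/W
  R_common brick = L/(kA) = 0.0776/(0.702·54.3) = 0.002036 K/W
  R_cork board = L/(kA) = 0.100/(0.0475·54.3) = 0.03877 K/W
  R_conv,out = 1/(hA) = 1/(24.5·54.3) = 7.517×10^-4 K/W
ΣR = 0.002141 + 0.002036 + 0.03877 + 7.517×10^-4 = 0.04370 K/W
Q = ΔT/ΣR = (20.4 °C − -4.81 °C)/0.04370 = 577 W

Q = 577 W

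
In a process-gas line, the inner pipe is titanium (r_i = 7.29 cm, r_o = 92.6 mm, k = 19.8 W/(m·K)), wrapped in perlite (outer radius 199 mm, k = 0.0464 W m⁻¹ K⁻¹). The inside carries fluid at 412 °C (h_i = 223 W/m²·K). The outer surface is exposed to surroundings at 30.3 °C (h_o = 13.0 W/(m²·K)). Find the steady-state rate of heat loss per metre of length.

Q' = 142 W/m

Resistance network (inner→outer):
  R'_conv,in = 1/(2πr h) = 1/(2π·0.0729·223) = 0.009790 m·K/W
  R'_titanium = ln(0.0926/0.0729)/(2πk) = 0.2392/(2π·19.8) = 0.001923 m·K/W
  R'_perlite = ln(0.199/0.0926)/(2πk) = 0.7650/(2π·0.0464) = 2.624 m·K/W
  R'_conv,out = 1/(2πr h) = 1/(2π·0.199·13.0) = 0.06152 m·K/W
ΣR = 0.009790 + 0.001923 + 2.624 + 0.06152 = 2.697 m·K/W
Q' = ΔT/ΣR = (412 °C − 30.3 °C)/2.697 = 142 W/m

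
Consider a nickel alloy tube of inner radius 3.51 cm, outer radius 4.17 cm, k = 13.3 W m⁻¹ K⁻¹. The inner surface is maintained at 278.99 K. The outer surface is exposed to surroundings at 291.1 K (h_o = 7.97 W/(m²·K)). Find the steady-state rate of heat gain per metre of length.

Q' = 25.2 W/m

Treat each layer as a resistance in series:
  R'_nickel alloy = ln(0.0417/0.0351)/(2πk) = 0.1723/(2π·13.3) = 0.002062 m·K/W
  R'_conv,out = 1/(2πr h) = 1/(2π·0.0417·7.97) = 0.4789 m·K/W
ΣR = 0.002062 + 0.4789 = 0.4810 m·K/W
Q' = ΔT/ΣR = (278.99 K − 291.1 K)/0.4810 = -25.2 W/m
(Negative Q' ⇒ heat flows inward; heat gain = 25.2 W/m.)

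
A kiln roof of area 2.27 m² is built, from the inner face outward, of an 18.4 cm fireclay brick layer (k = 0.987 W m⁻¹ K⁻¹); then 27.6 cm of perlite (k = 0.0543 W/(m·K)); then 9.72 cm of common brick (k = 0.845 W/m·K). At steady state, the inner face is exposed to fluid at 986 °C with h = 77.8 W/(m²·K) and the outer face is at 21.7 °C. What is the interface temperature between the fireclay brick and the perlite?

Series thermal resistances, inner to outer:
  R_conv,in = 1/(hA) = 1/(77.8·2.27) = 0.005662 K/W
  R_fireclay brick = L/(kA) = 0.184/(0.987·2.27) = 0.08212 K/W
  R_perlite = L/(kA) = 0.276/(0.0543·2.27) = 2.239 K/W
  R_common brick = L/(kA) = 0.0972/(0.845·2.27) = 0.05067 K/W
ΣR = 0.005662 + 0.08212 + 2.239 + 0.05067 = 2.377 K/W
Q = ΔT/ΣR = (986 °C − 21.7 °C)/2.377 = 405.7 W
From the inner boundary to the fireclay brick/perlite interface, ΣR_partial = 0.08778 K/W.
T_interface = T_in − Q·ΣR_partial = 986 °C − (405.7)(0.08778) = 950 °C

T = 950 °C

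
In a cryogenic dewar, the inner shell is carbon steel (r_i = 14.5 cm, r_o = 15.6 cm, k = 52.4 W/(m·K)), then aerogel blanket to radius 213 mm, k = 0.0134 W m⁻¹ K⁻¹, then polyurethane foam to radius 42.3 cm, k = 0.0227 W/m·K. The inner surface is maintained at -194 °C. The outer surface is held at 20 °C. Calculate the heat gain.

Q = 11.7 W

Resistance network (inner→outer):
  R_carbon steel = (1/0.145 − 1/0.156)/(4πk) = 0.4863/(4π·52.4) = 7.385×10^-4 K/W
  R_aerogel blanket = (1/0.156 − 1/0.213)/(4πk) = 1.715/(4π·0.0134) = 10.19 K/W
  R_polyurethane foam = (1/0.213 − 1/0.423)/(4πk) = 2.331/(4π·0.0227) = 8.171 K/W
ΣR = 7.385×10^-4 + 10.19 + 8.171 = 18.36 K/W
Q = ΔT/ΣR = (-194 °C − 20 °C)/18.36 = -11.7 W
(Negative Q ⇒ heat flows inward; heat gain = 11.7 W.)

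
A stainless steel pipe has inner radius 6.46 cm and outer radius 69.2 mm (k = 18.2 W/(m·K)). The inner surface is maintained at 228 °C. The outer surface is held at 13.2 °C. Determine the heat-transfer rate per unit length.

Q' = 3.57×10^5 W/m

Q' = 2πk·ΔT/ln(r₂/r₁) = 2π × 18.2 × 214.8 / ln(0.0692/0.0646) = 3.57×10^5 W/m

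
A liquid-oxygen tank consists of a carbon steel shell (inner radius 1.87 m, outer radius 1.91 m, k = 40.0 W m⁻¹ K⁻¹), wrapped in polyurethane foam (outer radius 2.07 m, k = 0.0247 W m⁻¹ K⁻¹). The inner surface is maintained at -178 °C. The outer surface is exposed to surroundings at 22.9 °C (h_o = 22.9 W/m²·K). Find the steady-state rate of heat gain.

Resistance network (inner→outer):
  R_carbon steel = (1/1.87 − 1/1.91)/(4πk) = 0.01120/(4π·40.0) = 2.228×10^-5 K/W
  R_polyurethane foam = (1/1.91 − 1/2.07)/(4πk) = 0.04047/(4π·0.0247) = 0.1304 K/W
  R_conv,out = 1/(4πr²h) = 1/(4π·2.07²·22.9) = 8.110×10^-4 K/W
ΣR = 2.228×10^-5 + 0.1304 + 8.110×10^-4 = 0.1312 K/W
Q = ΔT/ΣR = (-178 °C − 22.9 °C)/0.1312 = -1530 W
(Negative Q ⇒ heat flows inward; heat gain = 1530 W.)

Q = 1530 W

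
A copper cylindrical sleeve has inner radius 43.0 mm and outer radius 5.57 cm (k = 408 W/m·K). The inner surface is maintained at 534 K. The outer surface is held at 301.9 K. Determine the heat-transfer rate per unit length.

Q' = 2.30×10^6 W/m

Q' = 2πk·ΔT/ln(r₂/r₁) = 2π × 408 × 232.1 / ln(0.0557/0.0430) = 2.30×10^6 W/m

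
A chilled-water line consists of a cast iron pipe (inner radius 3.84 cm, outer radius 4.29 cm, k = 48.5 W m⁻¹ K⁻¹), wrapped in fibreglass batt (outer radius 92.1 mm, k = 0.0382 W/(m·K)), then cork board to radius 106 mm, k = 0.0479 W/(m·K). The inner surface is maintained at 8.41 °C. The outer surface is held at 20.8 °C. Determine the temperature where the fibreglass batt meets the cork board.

Series thermal resistances, inner to outer:
  R'_cast iron = ln(0.0429/0.0384)/(2πk) = 0.1108/(2π·48.5) = 3.636×10^-4 m·K/W
  R'_fibreglass batt = ln(0.0921/0.0429)/(2πk) = 0.7640/(2π·0.0382) = 3.183 m·K/W
  R'_cork board = ln(0.106/0.0921)/(2πk) = 0.1406/(2π·0.0479) = 0.4670 m·K/W
ΣR = 3.636×10^-4 + 3.183 + 0.4670 = 3.650 m·K/W
Q' = ΔT/ΣR = (8.41 °C − 20.8 °C)/3.650 = -3.395 W/m
From the inner boundary to the fibreglass batt/cork board interface, ΣR_partial = 3.183 m·K/W.
T_interface = T_in − Q'·ΣR_partial = 8.41 °C − (-3.395)(3.183) = 19.2 °C

T = 19.2 °C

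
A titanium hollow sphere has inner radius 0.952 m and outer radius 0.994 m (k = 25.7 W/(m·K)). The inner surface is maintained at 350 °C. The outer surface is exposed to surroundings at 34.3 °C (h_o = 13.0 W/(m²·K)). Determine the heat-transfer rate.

Q = 49900 W

Treat each layer as a resistance in series:
  R_titanium = (1/0.952 − 1/0.994)/(4πk) = 0.04438/(4π·25.7) = 1.374×10^-4 K/W
  R_conv,out = 1/(4πr²h) = 1/(4π·0.994²·13.0) = 0.006195 K/W
ΣR = 1.374×10^-4 + 0.006195 = 0.006332 K/W
Q = ΔT/ΣR = (350 °C − 34.3 °C)/0.006332 = 49900 W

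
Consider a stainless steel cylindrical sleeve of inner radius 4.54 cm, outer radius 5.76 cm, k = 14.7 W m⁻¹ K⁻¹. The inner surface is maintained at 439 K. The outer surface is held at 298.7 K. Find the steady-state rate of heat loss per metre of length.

Q' = 54.4 kW/m

Q' = 2πk·ΔT/ln(r₂/r₁) = 2π × 14.7 × 140.3 / ln(0.0576/0.0454) = 54400 W/m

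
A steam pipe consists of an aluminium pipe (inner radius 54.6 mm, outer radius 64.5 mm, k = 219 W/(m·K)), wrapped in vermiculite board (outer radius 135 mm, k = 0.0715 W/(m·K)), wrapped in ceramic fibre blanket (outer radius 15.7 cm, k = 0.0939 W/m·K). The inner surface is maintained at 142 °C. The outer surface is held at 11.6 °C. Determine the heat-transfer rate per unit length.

Treat each layer as a resistance in series:
  R'_aluminium = ln(0.0645/0.0546)/(2πk) = 0.1666/(2π·219) = 1.211×10^-4 m·K/W
  R'_vermiculite board = ln(0.135/0.0645)/(2πk) = 0.7386/(2π·0.0715) = 1.644 m·K/W
  R'_ceramic fibre blanket = ln(0.157/0.135)/(2πk) = 0.1510/(2π·0.0939) = 0.2559 m·K/W
ΣR = 1.211×10^-4 + 1.644 + 0.2559 = 1.900 m·K/W
Q' = ΔT/ΣR = (142 °C − 11.6 °C)/1.900 = 68.6 W/m

Q' = 68.6 W/m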